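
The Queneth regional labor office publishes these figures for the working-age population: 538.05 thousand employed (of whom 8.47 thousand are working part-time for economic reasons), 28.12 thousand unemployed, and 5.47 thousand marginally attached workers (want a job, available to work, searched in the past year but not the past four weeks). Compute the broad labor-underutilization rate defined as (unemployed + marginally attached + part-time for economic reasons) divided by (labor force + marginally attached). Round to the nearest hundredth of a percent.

Broad underutilization rate ≈ 7.36%.

Labor force = 538.05 + 28.12 = 566.17 thousand.
Numerator = 28.12 + 5.47 + 8.47 = 42.06 thousand.
Denominator = 566.17 + 5.47 = 571.64 thousand.
Broad rate = 42.06 / 571.64 = 7.36%.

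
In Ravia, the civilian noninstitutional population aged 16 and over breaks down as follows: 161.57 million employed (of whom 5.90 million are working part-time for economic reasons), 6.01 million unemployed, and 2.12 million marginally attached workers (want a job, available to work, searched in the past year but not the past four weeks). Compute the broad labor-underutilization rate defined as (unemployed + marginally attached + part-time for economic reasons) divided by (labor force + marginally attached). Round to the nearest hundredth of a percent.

Labor force = 161.57 + 6.01 = 167.58 million.
Numerator = 6.01 + 2.12 + 5.90 = 14.03 million.
Denominator = 167.58 + 2.12 = 169.70 million.
Broad rate = 14.03 / 169.70 = 8.27%.

Broad underutilization rate ≈ 8.27%.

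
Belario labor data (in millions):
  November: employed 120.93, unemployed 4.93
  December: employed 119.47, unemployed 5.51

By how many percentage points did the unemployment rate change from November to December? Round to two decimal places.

The unemployment rate changed by +0.49 percentage points.

November: labor force = 120.93 + 4.93 = 125.86; u = 4.93/125.86 = 3.92%.
December: labor force = 119.47 + 5.51 = 124.98; u = 5.51/124.98 = 4.41%.
Change = 4.41% − 3.92% = +0.49 pp.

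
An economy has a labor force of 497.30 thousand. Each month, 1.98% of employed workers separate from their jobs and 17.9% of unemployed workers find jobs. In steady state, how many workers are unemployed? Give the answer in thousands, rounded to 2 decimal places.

About 49.53 thousand are unemployed in steady state.

Steady-state unemployment rate u* = s/(s+f) = 1.98/(1.98+17.9) = 0.099598.
Unemployed = u* × labor force = 0.099598 × 497.30 ≈ 49.53 thousand.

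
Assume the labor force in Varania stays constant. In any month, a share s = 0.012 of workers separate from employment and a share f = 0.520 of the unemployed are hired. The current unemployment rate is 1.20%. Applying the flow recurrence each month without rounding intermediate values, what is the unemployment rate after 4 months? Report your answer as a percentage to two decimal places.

With a fixed labor force, u_{t+1} = u_t + s·(1−u_t) − f·u_t = u_t·(1−s−f) + s.
Here 1−s−f = 0.468 and s = 0.012.
u_1 = 0.012000 × 0.468 + 0.012 = 0.017616.
u_2 = 0.017616 × 0.468 + 0.012 = 0.020244.
u_3 = 0.020244 × 0.468 + 0.012 = 0.021474.
u_4 = 0.021474 × 0.468 + 0.012 = 0.022050.

Unemployment rate after four months ≈ 2.20%.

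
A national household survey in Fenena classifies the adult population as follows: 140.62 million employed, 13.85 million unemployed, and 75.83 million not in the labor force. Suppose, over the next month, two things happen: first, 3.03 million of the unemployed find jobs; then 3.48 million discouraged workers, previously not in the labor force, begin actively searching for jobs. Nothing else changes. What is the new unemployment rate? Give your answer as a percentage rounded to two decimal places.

Initially, labor force = 140.62 + 13.85 = 154.47 million, so u = 13.85/154.47 = 8.97%.
After the first change, unemployed falls and employed rises by 3.03; labor force unchanged → E = 143.65, U = 10.82, labor force = 154.47 million.
After the second change, unemployed and labor force both rise by 3.48 → E = 143.65, U = 14.30, labor force = 157.95 million.
New unemployment rate = 14.30 / 157.95 = 9.05%.

New unemployment rate ≈ 9.05%.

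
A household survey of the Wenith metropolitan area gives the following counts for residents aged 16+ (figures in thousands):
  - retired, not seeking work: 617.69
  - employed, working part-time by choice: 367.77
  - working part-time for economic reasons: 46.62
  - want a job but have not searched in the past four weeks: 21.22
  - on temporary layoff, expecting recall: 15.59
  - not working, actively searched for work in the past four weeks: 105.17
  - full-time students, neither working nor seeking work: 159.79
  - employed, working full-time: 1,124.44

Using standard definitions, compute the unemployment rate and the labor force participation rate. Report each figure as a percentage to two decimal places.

Employed = 367.77 + 46.62 + 1,124.44 = 1,538.83 thousand (anyone who worked, including part-time for economic reasons, counts as employed).
Unemployed = 15.59 + 105.17 = 120.76 thousand (jobless and actively searching, or on temporary layoff).
Labor force = 1,538.83 + 120.76 = 1,659.59 thousand.
Not in labor force = 617.69 + 21.22 + 159.79 = 798.70 thousand (those not working and not actively searching are outside the labor force — including those who want a job but have given up searching).
Civilian working-age population = 1,659.59 + 798.70 = 2,458.29 thousand.
Unemployment rate = 120.76 / 1,659.59 = 7.28%.
Labor force participation rate = 1,659.59 / 2,458.29 = 67.51%.

Unemployment rate ≈ 7.28%; labor force participation rate ≈ 67.51%.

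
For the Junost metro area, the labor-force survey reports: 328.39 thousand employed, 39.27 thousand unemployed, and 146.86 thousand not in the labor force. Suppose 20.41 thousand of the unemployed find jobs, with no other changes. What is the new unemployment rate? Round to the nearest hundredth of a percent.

New unemployment rate ≈ 5.13%.

Initially, labor force = 328.39 + 39.27 = 367.66 thousand, so u = 39.27/367.66 = 10.68%.
After the change, unemployed falls and employed rises by 20.41; labor force unchanged → E = 348.80, U = 18.86, labor force = 367.66 thousand.
New unemployment rate = 18.86 / 367.66 = 5.13%.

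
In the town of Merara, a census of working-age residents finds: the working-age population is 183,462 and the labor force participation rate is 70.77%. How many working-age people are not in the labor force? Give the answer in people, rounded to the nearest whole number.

Share not in the labor force = 1 − 0.7077 = 0.2923.
Not in labor force = 0.2923 × 183,462 ≈ 53,626.

About 53,626 are not in the labor force.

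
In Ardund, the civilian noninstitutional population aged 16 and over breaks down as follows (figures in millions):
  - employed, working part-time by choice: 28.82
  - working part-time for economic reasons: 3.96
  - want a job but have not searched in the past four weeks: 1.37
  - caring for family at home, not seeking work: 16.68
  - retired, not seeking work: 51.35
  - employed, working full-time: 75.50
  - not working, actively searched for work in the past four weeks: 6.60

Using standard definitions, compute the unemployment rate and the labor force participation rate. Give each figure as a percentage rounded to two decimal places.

Unemployment rate ≈ 5.75%; labor force participation rate ≈ 62.34%.

Employed = 28.82 + 3.96 + 75.50 = 108.28 million (anyone who worked, including part-time for economic reasons, counts as employed).
Unemployed = 6.60 million.
Labor force = 108.28 + 6.60 = 114.88 million.
Not in labor force = 1.37 + 16.68 + 51.35 = 69.40 million (those not working and not actively searching are outside the labor force — including those who want a job but have given up searching).
Civilian working-age population = 114.88 + 69.40 = 184.28 million.
Unemployment rate = 6.60 / 114.88 = 5.75%.
Labor force participation rate = 114.88 / 184.28 = 62.34%.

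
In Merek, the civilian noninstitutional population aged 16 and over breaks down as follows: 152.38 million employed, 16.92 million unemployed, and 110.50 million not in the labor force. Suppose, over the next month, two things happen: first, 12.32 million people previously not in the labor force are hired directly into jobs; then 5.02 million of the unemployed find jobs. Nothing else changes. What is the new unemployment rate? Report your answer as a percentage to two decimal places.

Initially, labor force = 152.38 + 16.92 = 169.30 million, so u = 16.92/169.30 = 9.99%.
After the first change, employed and labor force both rise by 12.32; unemployed unchanged → E = 164.70, U = 16.92, labor force = 181.62 million.
After the second change, unemployed falls and employed rises by 5.02; labor force unchanged → E = 169.72, U = 11.90, labor force = 181.62 million.
New unemployment rate = 11.90 / 181.62 = 6.55%.

New unemployment rate ≈ 6.55%.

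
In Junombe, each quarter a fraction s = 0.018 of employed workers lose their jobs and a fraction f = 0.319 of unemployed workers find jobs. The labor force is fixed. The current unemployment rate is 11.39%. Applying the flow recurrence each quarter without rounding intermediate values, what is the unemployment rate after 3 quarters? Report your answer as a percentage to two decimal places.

Unemployment rate after three quarters ≈ 7.10%.

With a fixed labor force, u_{t+1} = u_t + s·(1−u_t) − f·u_t = u_t·(1−s−f) + s.
Here 1−s−f = 0.663 and s = 0.018.
u_1 = 0.113900 × 0.663 + 0.018 = 0.093516.
u_2 = 0.093516 × 0.663 + 0.018 = 0.080001.
u_3 = 0.080001 × 0.663 + 0.018 = 0.071041.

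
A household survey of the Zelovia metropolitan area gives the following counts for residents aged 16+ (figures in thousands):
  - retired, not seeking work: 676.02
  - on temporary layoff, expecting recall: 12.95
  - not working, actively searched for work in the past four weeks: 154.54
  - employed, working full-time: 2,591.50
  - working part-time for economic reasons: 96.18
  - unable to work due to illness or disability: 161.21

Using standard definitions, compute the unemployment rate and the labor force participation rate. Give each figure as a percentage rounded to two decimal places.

Unemployment rate ≈ 5.87%; labor force participation rate ≈ 77.33%.

Employed = 2,591.50 + 96.18 = 2,687.68 thousand (anyone who worked, including part-time for economic reasons, counts as employed).
Unemployed = 12.95 + 154.54 = 167.49 thousand (jobless and actively searching, or on temporary layoff).
Labor force = 2,687.68 + 167.49 = 2,855.17 thousand.
Not in labor force = 676.02 + 161.21 = 837.23 thousand (those not working and not actively searching are outside the labor force).
Civilian working-age population = 2,855.17 + 837.23 = 3,692.40 thousand.
Unemployment rate = 167.49 / 2,855.17 = 5.87%.
Labor force participation rate = 2,855.17 / 3,692.40 = 77.33%.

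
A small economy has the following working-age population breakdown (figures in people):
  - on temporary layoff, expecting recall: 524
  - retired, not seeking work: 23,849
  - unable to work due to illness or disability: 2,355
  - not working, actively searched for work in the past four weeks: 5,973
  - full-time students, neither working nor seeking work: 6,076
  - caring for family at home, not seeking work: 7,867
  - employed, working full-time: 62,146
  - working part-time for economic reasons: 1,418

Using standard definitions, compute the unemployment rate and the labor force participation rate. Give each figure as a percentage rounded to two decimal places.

Unemployment rate ≈ 9.27%; labor force participation rate ≈ 63.57%.

Employed = 62,146 + 1,418 = 63,564 (anyone who worked, including part-time for economic reasons, counts as employed).
Unemployed = 524 + 5,973 = 6,497 (jobless and actively searching, or on temporary layoff).
Labor force = 63,564 + 6,497 = 70,061.
Not in labor force = 23,849 + 2,355 + 6,076 + 7,867 = 40,147 (those not working and not actively searching are outside the labor force).
Civilian working-age population = 70,061 + 40,147 = 110,208.
Unemployment rate = 6,497 / 70,061 = 9.27%.
Labor force participation rate = 70,061 / 110,208 = 63.57%.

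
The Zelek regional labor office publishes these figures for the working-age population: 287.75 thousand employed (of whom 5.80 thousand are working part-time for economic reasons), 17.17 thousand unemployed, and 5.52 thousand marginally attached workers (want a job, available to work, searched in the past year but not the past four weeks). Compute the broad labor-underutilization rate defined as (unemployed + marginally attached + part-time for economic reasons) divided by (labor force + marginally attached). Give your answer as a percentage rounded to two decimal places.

Broad underutilization rate ≈ 9.18%.

Labor force = 287.75 + 17.17 = 304.92 thousand.
Numerator = 17.17 + 5.52 + 5.80 = 28.49 thousand.
Denominator = 304.92 + 5.52 = 310.44 thousand.
Broad rate = 28.49 / 310.44 = 9.18%.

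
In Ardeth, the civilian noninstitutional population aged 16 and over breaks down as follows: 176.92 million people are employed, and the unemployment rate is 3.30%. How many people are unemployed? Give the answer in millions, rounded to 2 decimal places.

Let U be the number unemployed. The labor force is E + U, and U/(E+U) = 0.0330.
So U = 0.0330 × 176.92 / (1 − 0.0330) = 5.8384 / 0.9670 ≈ 6.04 million.

About 6.04 million are unemployed.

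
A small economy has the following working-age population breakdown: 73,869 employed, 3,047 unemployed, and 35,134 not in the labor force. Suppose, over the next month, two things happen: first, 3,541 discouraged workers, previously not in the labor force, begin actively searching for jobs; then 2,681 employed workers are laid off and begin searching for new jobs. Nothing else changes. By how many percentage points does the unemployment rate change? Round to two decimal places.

The unemployment rate changes by +7.56 percentage points.

Initially, labor force = 73,869 + 3,047 = 76,916, so u = 3,047/76,916 = 3.96%.
After the first change, unemployed and labor force both rise by 3,541 → E = 73,869, U = 6,588, labor force = 80,457.
After the second change, employed falls and unemployed rises by 2,681; labor force unchanged → E = 71,188, U = 9,269, labor force = 80,457.
New unemployment rate = 9,269 / 80,457 = 11.52%.
Change = 11.52% − 3.96% = +7.56 percentage points.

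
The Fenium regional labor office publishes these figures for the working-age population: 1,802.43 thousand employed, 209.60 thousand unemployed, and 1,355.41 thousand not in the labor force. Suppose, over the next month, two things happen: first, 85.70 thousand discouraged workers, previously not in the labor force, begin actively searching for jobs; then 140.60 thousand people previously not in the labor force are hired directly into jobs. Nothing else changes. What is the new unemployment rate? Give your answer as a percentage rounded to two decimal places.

Initially, labor force = 1,802.43 + 209.60 = 2,012.03 thousand, so u = 209.60/2,012.03 = 10.42%.
After the first change, unemployed and labor force both rise by 85.70 → E = 1,802.43, U = 295.30, labor force = 2,097.73 thousand.
After the second change, employed and labor force both rise by 140.60; unemployed unchanged → E = 1,943.03, U = 295.30, labor force = 2,238.33 thousand.
New unemployment rate = 295.30 / 2,238.33 = 13.19%.

New unemployment rate ≈ 13.19%.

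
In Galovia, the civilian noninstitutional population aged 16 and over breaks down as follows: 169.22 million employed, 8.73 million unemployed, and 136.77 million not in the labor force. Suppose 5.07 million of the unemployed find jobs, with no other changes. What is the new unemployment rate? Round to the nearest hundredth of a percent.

New unemployment rate ≈ 2.06%.

Initially, labor force = 169.22 + 8.73 = 177.95 million, so u = 8.73/177.95 = 4.91%.
After the change, unemployed falls and employed rises by 5.07; labor force unchanged → E = 174.29, U = 3.66, labor force = 177.95 million.
New unemployment rate = 3.66 / 177.95 = 2.06%.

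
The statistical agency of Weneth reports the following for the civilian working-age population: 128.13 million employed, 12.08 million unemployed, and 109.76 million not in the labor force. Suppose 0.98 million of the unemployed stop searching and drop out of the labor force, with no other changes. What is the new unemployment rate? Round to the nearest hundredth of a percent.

New unemployment rate ≈ 7.97%.

Initially, labor force = 128.13 + 12.08 = 140.21 million, so u = 12.08/140.21 = 8.62%.
After the change, unemployed and labor force both fall by 0.98 → E = 128.13, U = 11.10, labor force = 139.23 million.
New unemployment rate = 11.10 / 139.23 = 7.97%.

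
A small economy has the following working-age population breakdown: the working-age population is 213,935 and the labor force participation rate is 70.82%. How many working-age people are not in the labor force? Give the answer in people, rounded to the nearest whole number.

Share not in the labor force = 1 − 0.7082 = 0.2918.
Not in labor force = 0.2918 × 213,935 ≈ 62,426.

About 62,426 are not in the labor force.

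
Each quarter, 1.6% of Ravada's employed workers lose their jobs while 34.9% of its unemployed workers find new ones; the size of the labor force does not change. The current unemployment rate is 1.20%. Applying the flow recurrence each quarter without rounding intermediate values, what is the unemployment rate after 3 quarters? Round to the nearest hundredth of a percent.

Unemployment rate after three quarters ≈ 3.57%.

With a fixed labor force, u_{t+1} = u_t + s·(1−u_t) − f·u_t = u_t·(1−s−f) + s.
Here 1−s−f = 0.635 and s = 0.016.
u_1 = 0.012000 × 0.635 + 0.016 = 0.023620.
u_2 = 0.023620 × 0.635 + 0.016 = 0.030999.
u_3 = 0.030999 × 0.635 + 0.016 = 0.035684.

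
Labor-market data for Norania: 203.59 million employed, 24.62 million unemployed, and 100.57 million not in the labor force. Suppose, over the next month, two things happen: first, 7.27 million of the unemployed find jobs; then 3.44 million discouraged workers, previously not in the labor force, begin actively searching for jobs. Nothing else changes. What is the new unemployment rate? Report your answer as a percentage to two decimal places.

Initially, labor force = 203.59 + 24.62 = 228.21 million, so u = 24.62/228.21 = 10.79%.
After the first change, unemployed falls and employed rises by 7.27; labor force unchanged → E = 210.86, U = 17.35, labor force = 228.21 million.
After the second change, unemployed and labor force both rise by 3.44 → E = 210.86, U = 20.79, labor force = 231.65 million.
New unemployment rate = 20.79 / 231.65 = 8.97%.

New unemployment rate ≈ 8.97%.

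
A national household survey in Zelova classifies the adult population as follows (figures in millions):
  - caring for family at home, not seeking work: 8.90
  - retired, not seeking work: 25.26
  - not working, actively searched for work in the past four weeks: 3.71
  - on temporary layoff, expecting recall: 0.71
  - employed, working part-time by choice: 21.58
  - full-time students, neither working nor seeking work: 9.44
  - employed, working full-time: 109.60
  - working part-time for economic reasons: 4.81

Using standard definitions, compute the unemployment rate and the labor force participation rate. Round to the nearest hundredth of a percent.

Unemployment rate ≈ 3.15%; labor force participation rate ≈ 76.31%.

Employed = 21.58 + 109.60 + 4.81 = 135.99 million (anyone who worked, including part-time for economic reasons, counts as employed).
Unemployed = 3.71 + 0.71 = 4.42 million (jobless and actively searching, or on temporary layoff).
Labor force = 135.99 + 4.42 = 140.41 million.
Not in labor force = 8.90 + 25.26 + 9.44 = 43.60 million (those not working and not actively searching are outside the labor force).
Civilian working-age population = 140.41 + 43.60 = 184.01 million.
Unemployment rate = 4.42 / 140.41 = 3.15%.
Labor force participation rate = 140.41 / 184.01 = 76.31%.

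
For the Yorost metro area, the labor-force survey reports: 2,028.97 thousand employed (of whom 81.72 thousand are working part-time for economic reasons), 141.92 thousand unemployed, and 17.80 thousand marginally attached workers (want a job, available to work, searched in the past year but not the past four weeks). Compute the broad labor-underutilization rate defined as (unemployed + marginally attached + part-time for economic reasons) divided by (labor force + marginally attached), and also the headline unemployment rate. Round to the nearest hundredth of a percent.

Broad underutilization rate ≈ 11.03%; headline unemployment rate ≈ 6.54%.

Labor force = 2,028.97 + 141.92 = 2,170.89 thousand.
Numerator = 141.92 + 17.80 + 81.72 = 241.44 thousand.
Denominator = 2,170.89 + 17.80 = 2,188.69 thousand.
Broad rate = 241.44 / 2,188.69 = 11.03%.
Headline unemployment rate = 141.92 / 2,170.89 = 6.54%.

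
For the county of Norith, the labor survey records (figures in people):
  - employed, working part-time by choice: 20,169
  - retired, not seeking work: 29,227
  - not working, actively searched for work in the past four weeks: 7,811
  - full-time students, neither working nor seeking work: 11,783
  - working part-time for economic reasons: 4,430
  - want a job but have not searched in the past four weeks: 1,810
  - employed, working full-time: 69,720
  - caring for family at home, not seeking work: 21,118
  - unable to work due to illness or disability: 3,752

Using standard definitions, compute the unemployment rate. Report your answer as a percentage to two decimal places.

Employed = 20,169 + 4,430 + 69,720 = 94,319 (anyone who worked, including part-time for economic reasons, counts as employed).
Unemployed = 7,811.
Labor force = 94,319 + 7,811 = 102,130.
Unemployment rate = 7,811 / 102,130 = 7.65%.

Unemployment rate ≈ 7.65%.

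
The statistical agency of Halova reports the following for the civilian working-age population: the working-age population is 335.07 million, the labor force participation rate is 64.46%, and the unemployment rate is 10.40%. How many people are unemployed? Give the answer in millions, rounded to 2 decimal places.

Labor force = 0.6446 × 335.07 = 215.99 million.
Unemployed = 0.1040 × 215.99 ≈ 22.46 million.

About 22.46 million are unemployed.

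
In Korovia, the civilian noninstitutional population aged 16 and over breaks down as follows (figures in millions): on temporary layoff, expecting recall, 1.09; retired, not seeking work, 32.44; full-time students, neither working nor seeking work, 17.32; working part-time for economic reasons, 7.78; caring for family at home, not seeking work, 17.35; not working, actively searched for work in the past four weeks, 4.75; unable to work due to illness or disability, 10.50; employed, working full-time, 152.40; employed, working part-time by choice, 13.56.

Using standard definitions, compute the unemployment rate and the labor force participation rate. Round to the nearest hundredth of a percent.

Employed = 7.78 + 152.40 + 13.56 = 173.74 million (anyone who worked, including part-time for economic reasons, counts as employed).
Unemployed = 1.09 + 4.75 = 5.84 million (jobless and actively searching, or on temporary layoff).
Labor force = 173.74 + 5.84 = 179.58 million.
Not in labor force = 32.44 + 17.32 + 17.35 + 10.50 = 77.61 million (those not working and not actively searching are outside the labor force).
Civilian working-age population = 179.58 + 77.61 = 257.19 million.
Unemployment rate = 5.84 / 179.58 = 3.25%.
Labor force participation rate = 179.58 / 257.19 = 69.82%.

Unemployment rate ≈ 3.25%; labor force participation rate ≈ 69.82%.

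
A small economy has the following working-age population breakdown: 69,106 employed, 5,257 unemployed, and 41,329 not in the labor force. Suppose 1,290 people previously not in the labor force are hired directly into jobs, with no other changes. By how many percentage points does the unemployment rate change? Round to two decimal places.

Initially, labor force = 69,106 + 5,257 = 74,363, so u = 5,257/74,363 = 7.07%.
After the change, employed and labor force both rise by 1,290; unemployed unchanged → E = 70,396, U = 5,257, labor force = 75,653.
New unemployment rate = 5,257 / 75,653 = 6.95%.
Change = 6.95% − 7.07% = −0.12 percentage points.

The unemployment rate changes by −0.12 percentage points.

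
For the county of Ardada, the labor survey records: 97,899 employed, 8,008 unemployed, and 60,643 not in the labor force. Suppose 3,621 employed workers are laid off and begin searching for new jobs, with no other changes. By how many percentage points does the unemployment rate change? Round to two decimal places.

The unemployment rate changes by +3.42 percentage points.

Initially, labor force = 97,899 + 8,008 = 105,907, so u = 8,008/105,907 = 7.56%.
After the change, employed falls and unemployed rises by 3,621; labor force unchanged → E = 94,278, U = 11,629, labor force = 105,907.
New unemployment rate = 11,629 / 105,907 = 10.98%.
Change = 10.98% − 7.56% = +3.42 percentage points.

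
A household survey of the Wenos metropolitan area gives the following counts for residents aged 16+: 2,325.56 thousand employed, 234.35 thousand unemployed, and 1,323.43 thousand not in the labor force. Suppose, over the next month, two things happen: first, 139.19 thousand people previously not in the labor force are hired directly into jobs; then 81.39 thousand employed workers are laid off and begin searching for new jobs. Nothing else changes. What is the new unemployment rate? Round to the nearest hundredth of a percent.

New unemployment rate ≈ 11.70%.

Initially, labor force = 2,325.56 + 234.35 = 2,559.91 thousand, so u = 234.35/2,559.91 = 9.15%.
After the first change, employed and labor force both rise by 139.19; unemployed unchanged → E = 2,464.75, U = 234.35, labor force = 2,699.10 thousand.
After the second change, employed falls and unemployed rises by 81.39; labor force unchanged → E = 2,383.36, U = 315.74, labor force = 2,699.10 thousand.
New unemployment rate = 315.74 / 2,699.10 = 11.70%.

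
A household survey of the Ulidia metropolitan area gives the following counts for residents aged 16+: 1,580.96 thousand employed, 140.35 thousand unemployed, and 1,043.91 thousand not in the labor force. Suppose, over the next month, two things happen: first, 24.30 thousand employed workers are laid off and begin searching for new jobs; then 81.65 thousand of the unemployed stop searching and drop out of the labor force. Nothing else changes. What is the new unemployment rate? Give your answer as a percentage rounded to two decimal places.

New unemployment rate ≈ 5.06%.

Initially, labor force = 1,580.96 + 140.35 = 1,721.31 thousand, so u = 140.35/1,721.31 = 8.15%.
After the first change, employed falls and unemployed rises by 24.30; labor force unchanged → E = 1,556.66, U = 164.65, labor force = 1,721.31 thousand.
After the second change, unemployed and labor force both fall by 81.65 → E = 1,556.66, U = 83.00, labor force = 1,639.66 thousand.
New unemployment rate = 83.00 / 1,639.66 = 5.06%.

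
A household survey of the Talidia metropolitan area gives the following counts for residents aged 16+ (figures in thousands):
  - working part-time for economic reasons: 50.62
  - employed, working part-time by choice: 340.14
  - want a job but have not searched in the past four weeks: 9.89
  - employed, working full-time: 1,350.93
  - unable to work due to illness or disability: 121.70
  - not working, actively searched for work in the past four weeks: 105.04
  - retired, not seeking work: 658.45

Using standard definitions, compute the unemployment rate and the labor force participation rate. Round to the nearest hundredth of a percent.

Employed = 50.62 + 340.14 + 1,350.93 = 1,741.69 thousand (anyone who worked, including part-time for economic reasons, counts as employed).
Unemployed = 105.04 thousand.
Labor force = 1,741.69 + 105.04 = 1,846.73 thousand.
Not in labor force = 9.89 + 121.70 + 658.45 = 790.04 thousand (those not working and not actively searching are outside the labor force — including those who want a job but have given up searching).
Civilian working-age population = 1,846.73 + 790.04 = 2,636.77 thousand.
Unemployment rate = 105.04 / 1,846.73 = 5.69%.
Labor force participation rate = 1,846.73 / 2,636.77 = 70.04%.

Unemployment rate ≈ 5.69%; labor force participation rate ≈ 70.04%.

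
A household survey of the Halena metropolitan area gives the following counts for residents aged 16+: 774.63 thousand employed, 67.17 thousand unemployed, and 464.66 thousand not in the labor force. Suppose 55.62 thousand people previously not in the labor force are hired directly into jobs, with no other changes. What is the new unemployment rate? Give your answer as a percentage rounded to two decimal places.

Initially, labor force = 774.63 + 67.17 = 841.80 thousand, so u = 67.17/841.80 = 7.98%.
After the change, employed and labor force both rise by 55.62; unemployed unchanged → E = 830.25, U = 67.17, labor force = 897.42 thousand.
New unemployment rate = 67.17 / 897.42 = 7.48%.

New unemployment rate ≈ 7.48%.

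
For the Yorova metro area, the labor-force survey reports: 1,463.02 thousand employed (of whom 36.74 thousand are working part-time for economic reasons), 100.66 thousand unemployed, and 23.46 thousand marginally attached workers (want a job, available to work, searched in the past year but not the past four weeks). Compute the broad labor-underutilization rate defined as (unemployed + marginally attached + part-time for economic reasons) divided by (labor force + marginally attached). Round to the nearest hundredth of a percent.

Labor force = 1,463.02 + 100.66 = 1,563.68 thousand.
Numerator = 100.66 + 23.46 + 36.74 = 160.86 thousand.
Denominator = 1,563.68 + 23.46 = 1,587.14 thousand.
Broad rate = 160.86 / 1,587.14 = 10.14%.

Broad underutilization rate ≈ 10.14%.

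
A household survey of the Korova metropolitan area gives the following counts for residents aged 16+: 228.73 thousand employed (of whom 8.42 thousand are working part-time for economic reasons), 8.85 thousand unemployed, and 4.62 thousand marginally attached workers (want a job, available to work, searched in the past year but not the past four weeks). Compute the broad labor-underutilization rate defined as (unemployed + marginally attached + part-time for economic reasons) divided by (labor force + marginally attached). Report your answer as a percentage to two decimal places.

Labor force = 228.73 + 8.85 = 237.58 thousand.
Numerator = 8.85 + 4.62 + 8.42 = 21.89 thousand.
Denominator = 237.58 + 4.62 = 242.20 thousand.
Broad rate = 21.89 / 242.20 = 9.04%.

Broad underutilization rate ≈ 9.04%.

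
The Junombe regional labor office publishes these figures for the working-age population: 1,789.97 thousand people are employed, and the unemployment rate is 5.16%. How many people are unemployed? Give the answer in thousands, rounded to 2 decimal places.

Let U be the number unemployed. The labor force is E + U, and U/(E+U) = 0.0516.
So U = 0.0516 × 1,789.97 / (1 − 0.0516) = 92.3625 / 0.9484 ≈ 97.39 thousand.

About 97.39 thousand are unemployed.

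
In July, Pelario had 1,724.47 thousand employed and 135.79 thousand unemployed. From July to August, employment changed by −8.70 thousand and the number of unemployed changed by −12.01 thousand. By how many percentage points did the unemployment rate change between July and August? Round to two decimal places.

The unemployment rate changed by −0.57 percentage points.

July: labor force = 1,724.47 + 135.79 = 1,860.26; u = 135.79/1,860.26 = 7.30%.
August: labor force = 1,715.77 + 123.78 = 1,839.55; u = 123.78/1,839.55 = 6.73%.
Change = 6.73% − 7.30% = −0.57 pp.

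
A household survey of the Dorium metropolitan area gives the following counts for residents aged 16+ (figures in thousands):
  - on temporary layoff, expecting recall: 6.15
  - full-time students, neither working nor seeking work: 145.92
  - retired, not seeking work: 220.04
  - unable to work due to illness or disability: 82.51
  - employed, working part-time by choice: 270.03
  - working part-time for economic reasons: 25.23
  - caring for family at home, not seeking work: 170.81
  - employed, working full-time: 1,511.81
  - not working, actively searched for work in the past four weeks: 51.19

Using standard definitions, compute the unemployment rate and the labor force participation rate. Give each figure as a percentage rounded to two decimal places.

Employed = 270.03 + 25.23 + 1,511.81 = 1,807.07 thousand (anyone who worked, including part-time for economic reasons, counts as employed).
Unemployed = 6.15 + 51.19 = 57.34 thousand (jobless and actively searching, or on temporary layoff).
Labor force = 1,807.07 + 57.34 = 1,864.41 thousand.
Not in labor force = 145.92 + 220.04 + 82.51 + 170.81 = 619.28 thousand (those not working and not actively searching are outside the labor force).
Civilian working-age population = 1,864.41 + 619.28 = 2,483.69 thousand.
Unemployment rate = 57.34 / 1,864.41 = 3.08%.
Labor force participation rate = 1,864.41 / 2,483.69 = 75.07%.

Unemployment rate ≈ 3.08%; labor force participation rate ≈ 75.07%.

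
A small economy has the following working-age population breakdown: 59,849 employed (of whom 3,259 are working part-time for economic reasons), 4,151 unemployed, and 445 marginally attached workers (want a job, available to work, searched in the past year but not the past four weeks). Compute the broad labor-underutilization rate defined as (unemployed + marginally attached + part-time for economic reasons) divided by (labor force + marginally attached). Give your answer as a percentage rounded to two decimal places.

Broad underutilization rate ≈ 12.19%.

Labor force = 59,849 + 4,151 = 64,000.
Numerator = 4,151 + 445 + 3,259 = 7,855.
Denominator = 64,000 + 445 = 64,445.
Broad rate = 7,855 / 64,445 = 12.19%.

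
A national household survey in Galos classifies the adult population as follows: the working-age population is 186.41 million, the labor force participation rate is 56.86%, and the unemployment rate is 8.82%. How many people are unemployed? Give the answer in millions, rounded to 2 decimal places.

Labor force = 0.5686 × 186.41 = 105.99 million.
Unemployed = 0.0882 × 105.99 ≈ 9.35 million.

About 9.35 million are unemployed.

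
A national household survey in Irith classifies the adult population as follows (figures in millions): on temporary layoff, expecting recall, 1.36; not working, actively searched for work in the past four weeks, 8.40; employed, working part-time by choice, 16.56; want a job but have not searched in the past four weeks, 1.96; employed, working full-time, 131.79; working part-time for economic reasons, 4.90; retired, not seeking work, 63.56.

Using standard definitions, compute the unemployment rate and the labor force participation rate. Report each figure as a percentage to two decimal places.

Employed = 16.56 + 131.79 + 4.90 = 153.25 million (anyone who worked, including part-time for economic reasons, counts as employed).
Unemployed = 1.36 + 8.40 = 9.76 million (jobless and actively searching, or on temporary layoff).
Labor force = 153.25 + 9.76 = 163.01 million.
Not in labor force = 1.96 + 63.56 = 65.52 million (those not working and not actively searching are outside the labor force — including those who want a job but have given up searching).
Civilian working-age population = 163.01 + 65.52 = 228.53 million.
Unemployment rate = 9.76 / 163.01 = 5.99%.
Labor force participation rate = 163.01 / 228.53 = 71.33%.

Unemployment rate ≈ 5.99%; labor force participation rate ≈ 71.33%.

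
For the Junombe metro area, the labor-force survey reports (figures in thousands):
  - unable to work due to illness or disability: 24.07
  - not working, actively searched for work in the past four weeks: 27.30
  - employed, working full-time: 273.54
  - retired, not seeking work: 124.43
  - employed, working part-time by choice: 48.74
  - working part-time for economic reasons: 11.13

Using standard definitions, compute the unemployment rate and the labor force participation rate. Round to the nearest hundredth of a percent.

Unemployment rate ≈ 7.57%; labor force participation rate ≈ 70.84%.

Employed = 273.54 + 48.74 + 11.13 = 333.41 thousand (anyone who worked, including part-time for economic reasons, counts as employed).
Unemployed = 27.30 thousand.
Labor force = 333.41 + 27.30 = 360.71 thousand.
Not in labor force = 24.07 + 124.43 = 148.50 thousand (those not working and not actively searching are outside the labor force).
Civilian working-age population = 360.71 + 148.50 = 509.21 thousand.
Unemployment rate = 27.30 / 360.71 = 7.57%.
Labor force participation rate = 360.71 / 509.21 = 70.84%.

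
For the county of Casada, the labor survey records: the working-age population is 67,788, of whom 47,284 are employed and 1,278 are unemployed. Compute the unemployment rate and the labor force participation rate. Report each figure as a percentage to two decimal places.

Unemployment rate ≈ 2.63%; labor force participation rate ≈ 71.64%.

Labor force = employed + unemployed = 47,284 + 1,278 = 48,562.
Unemployment rate = 1,278 / 48,562 = 2.63%.
Labor force participation rate = 48,562 / 67,788 = 71.64%.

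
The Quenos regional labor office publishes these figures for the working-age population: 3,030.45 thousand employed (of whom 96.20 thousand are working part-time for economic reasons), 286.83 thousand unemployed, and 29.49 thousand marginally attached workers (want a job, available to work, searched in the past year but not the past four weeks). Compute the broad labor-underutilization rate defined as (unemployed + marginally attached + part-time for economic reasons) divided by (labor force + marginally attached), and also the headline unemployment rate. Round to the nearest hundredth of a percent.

Broad underutilization rate ≈ 12.33%; headline unemployment rate ≈ 8.65%.

Labor force = 3,030.45 + 286.83 = 3,317.28 thousand.
Numerator = 286.83 + 29.49 + 96.20 = 412.52 thousand.
Denominator = 3,317.28 + 29.49 = 3,346.77 thousand.
Broad rate = 412.52 / 3,346.77 = 12.33%.
Headline unemployment rate = 286.83 / 3,317.28 = 8.65%.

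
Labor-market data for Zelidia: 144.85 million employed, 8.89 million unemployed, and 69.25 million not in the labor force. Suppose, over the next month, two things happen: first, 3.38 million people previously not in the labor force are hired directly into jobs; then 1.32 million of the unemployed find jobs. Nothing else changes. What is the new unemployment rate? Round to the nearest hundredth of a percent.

Initially, labor force = 144.85 + 8.89 = 153.74 million, so u = 8.89/153.74 = 5.78%.
After the first change, employed and labor force both rise by 3.38; unemployed unchanged → E = 148.23, U = 8.89, labor force = 157.12 million.
After the second change, unemployed falls and employed rises by 1.32; labor force unchanged → E = 149.55, U = 7.57, labor force = 157.12 million.
New unemployment rate = 7.57 / 157.12 = 4.82%.

New unemployment rate ≈ 4.82%.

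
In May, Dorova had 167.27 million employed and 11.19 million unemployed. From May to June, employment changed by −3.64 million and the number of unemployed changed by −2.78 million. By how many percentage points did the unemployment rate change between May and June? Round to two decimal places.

May: labor force = 167.27 + 11.19 = 178.46; u = 11.19/178.46 = 6.27%.
June: labor force = 163.63 + 8.41 = 172.04; u = 8.41/172.04 = 4.89%.
Change = 4.89% − 6.27% = −1.38 pp.

The unemployment rate changed by −1.38 percentage points.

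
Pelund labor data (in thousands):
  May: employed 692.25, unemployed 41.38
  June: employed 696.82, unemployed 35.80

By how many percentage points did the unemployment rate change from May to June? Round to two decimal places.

The unemployment rate changed by −0.75 percentage points.

May: labor force = 692.25 + 41.38 = 733.63; u = 41.38/733.63 = 5.64%.
June: labor force = 696.82 + 35.80 = 732.62; u = 35.80/732.62 = 4.89%.
Change = 4.89% − 5.64% = −0.75 pp.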